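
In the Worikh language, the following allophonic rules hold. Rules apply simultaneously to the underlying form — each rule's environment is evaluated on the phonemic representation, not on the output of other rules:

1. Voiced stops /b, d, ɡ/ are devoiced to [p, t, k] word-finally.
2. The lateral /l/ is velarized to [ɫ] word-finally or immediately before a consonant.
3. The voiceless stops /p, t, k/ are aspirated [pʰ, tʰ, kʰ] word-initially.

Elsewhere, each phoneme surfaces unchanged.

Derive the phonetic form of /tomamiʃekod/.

/t/ meets the environment for rule 3 (word-initially) → [tʰ].
/k/ (between /e/ and /o/) fails the environment for rule 3, so it stays [k].
/d/ meets the environment for rule 1 (word-finally) → [t].

[tʰomamiʃekot]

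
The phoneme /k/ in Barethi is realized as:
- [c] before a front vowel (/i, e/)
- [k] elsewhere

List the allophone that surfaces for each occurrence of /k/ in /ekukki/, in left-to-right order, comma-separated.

[k], [k], [c]

Occurrence 1 (position 2): no conditioning environment matches → elsewhere allophone [k].
Occurrence 2 (position 4): no conditioning environment matches → elsewhere allophone [k].
Occurrence 3 (position 5): before a front vowel → [c].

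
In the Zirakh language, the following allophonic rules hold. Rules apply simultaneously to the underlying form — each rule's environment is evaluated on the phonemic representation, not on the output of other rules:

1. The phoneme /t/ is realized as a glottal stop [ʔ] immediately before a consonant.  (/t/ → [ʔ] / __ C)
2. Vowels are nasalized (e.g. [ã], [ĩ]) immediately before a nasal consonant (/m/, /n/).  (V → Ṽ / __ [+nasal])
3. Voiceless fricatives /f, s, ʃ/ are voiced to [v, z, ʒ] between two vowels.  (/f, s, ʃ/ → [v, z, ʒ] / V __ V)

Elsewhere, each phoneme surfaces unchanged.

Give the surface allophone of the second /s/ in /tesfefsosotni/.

[s]

/s/ (between /f/ and /o/): rule 3 targets it, but not between two vowels → unchanged [s].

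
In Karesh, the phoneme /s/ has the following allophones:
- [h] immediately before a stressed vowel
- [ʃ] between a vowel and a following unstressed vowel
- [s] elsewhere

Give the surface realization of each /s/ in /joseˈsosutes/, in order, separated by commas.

[ʃ], [h], [ʃ], [s]

Occurrence 1 (position 3): between a vowel and a following unstressed vowel → [ʃ].
Occurrence 2 (position 5): immediately before a stressed vowel → [h].
Occurrence 3 (position 7): between a vowel and a following unstressed vowel → [ʃ].
Occurrence 4 (position 11): no conditioning environment matches → elsewhere allophone [s].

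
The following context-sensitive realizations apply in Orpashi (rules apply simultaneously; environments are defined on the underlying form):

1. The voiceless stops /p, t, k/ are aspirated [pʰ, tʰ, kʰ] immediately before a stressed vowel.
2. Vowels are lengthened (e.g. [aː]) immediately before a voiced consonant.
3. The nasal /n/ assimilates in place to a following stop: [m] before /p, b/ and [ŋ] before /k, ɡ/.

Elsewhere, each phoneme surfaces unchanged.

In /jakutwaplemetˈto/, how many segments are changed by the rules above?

2

Segments that undergo a rule: /e/ → [eː] (rule 2); /t/ → [tʰ] (rule 1).
All other segments surface unchanged.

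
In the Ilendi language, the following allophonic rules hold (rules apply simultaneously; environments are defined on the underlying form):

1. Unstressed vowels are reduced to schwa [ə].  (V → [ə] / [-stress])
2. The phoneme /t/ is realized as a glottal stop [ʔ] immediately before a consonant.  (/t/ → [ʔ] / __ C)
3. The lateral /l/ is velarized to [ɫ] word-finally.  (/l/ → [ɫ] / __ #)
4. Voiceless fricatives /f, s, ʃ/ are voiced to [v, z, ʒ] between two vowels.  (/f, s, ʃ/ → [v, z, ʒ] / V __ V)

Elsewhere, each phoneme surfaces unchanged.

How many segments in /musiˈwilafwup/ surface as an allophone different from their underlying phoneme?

Segments that undergo a rule: /u/ → [ə] (rule 1); /s/ → [z] (rule 4); /i/ → [ə] (rule 1); /a/ → [ə] (rule 1); /u/ → [ə] (rule 1).
All other segments surface unchanged.

5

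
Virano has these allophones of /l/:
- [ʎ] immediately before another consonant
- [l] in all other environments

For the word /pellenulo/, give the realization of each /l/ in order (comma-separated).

Occurrence 1 (position 3): immediately before another consonant → [ʎ].
Occurrence 2 (position 4): no conditioning environment matches → elsewhere allophone [l].
Occurrence 3 (position 8): no conditioning environment matches → elsewhere allophone [l].

[ʎ], [l], [l]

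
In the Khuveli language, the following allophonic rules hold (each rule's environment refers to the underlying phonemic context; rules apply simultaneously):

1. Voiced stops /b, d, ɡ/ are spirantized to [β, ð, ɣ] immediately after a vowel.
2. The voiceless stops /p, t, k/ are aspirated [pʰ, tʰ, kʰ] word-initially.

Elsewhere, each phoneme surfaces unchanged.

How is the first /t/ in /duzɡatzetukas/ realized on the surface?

[t]

/t/ — between /a/ and /z/; rule 2 does not apply here → [t].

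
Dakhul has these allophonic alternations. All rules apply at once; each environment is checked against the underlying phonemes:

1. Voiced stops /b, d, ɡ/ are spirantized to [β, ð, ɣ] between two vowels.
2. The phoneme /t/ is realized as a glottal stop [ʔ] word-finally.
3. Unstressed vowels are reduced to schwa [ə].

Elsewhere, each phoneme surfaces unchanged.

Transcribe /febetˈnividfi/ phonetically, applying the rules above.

/f/ (word-initial) is unaffected → [f].
/e/ meets the environment for rule 3 (in an unstressed syllable) → [ə].
Rule 1 applies to /b/ (between /e/ and /e/: between two vowels) → [β].
/e/ (between /b/ and /t/) occurs in an unstressed syllable → [ə] by rule 3.
/t/ (between /e/ and /n/): rule 2 targets it, but not word-finally → unchanged [t].
/n/ stays [n].
/i/ (between /n/ and /v/) fails the environment for rule 3, so it stays [i].
/v/ (between /i/ and /i/): no rule targets it → [v].
/i/ (between /v/ and /d/): in an unstressed syllable, so rule 3 applies → [ə].
/d/ (between /i/ and /f/) fails the environment for rule 1, so it stays [d].
/f/ (between /d/ and /i/) is unaffected → [f].
/i/ meets the environment for rule 3 (in an unstressed syllable) → [ə].

[fəβətˈnivədfə]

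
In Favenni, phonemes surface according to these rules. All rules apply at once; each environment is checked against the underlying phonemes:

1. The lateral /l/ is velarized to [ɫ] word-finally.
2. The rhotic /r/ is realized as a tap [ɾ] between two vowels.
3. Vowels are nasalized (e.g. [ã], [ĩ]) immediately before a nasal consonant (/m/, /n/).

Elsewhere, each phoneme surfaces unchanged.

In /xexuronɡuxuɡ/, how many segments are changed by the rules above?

2

Segments that undergo a rule: /r/ → [ɾ] (rule 2); /o/ → [õ] (rule 3).
All other segments surface unchanged.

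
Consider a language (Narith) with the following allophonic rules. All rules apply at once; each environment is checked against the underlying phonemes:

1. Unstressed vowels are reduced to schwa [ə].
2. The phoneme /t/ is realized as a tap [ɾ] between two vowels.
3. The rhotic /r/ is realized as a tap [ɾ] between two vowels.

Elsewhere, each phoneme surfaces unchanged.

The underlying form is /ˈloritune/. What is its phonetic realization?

/l/ (word-initial): no rule targets it → [l].
/o/ (between /l/ and /r/) is in the target of rule 1 but the environment (in an unstressed syllable) is not met → [o].
/r/ (between /o/ and /i/) occurs between two vowels → [ɾ] by rule 3.
/i/ meets the environment for rule 1 (in an unstressed syllable) → [ə].
/t/ (between /i/ and /u/) occurs between two vowels → [ɾ] by rule 2.
/u/ (between /t/ and /n/): in an unstressed syllable, so rule 1 applies → [ə].
/n/ (between /u/ and /e/) is unaffected → [n].
/e/ meets the environment for rule 1 (in an unstressed syllable) → [ə].

[ˈloɾəɾənə]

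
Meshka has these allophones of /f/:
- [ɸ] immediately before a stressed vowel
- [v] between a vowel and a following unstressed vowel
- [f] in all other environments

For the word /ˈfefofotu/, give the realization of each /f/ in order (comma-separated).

Occurrence 1 (position 1): immediately before a stressed vowel → [ɸ].
Occurrence 2 (position 3): between a vowel and a following unstressed vowel → [v].
Occurrence 3 (position 5): between a vowel and a following unstressed vowel → [v].

[ɸ], [v], [v]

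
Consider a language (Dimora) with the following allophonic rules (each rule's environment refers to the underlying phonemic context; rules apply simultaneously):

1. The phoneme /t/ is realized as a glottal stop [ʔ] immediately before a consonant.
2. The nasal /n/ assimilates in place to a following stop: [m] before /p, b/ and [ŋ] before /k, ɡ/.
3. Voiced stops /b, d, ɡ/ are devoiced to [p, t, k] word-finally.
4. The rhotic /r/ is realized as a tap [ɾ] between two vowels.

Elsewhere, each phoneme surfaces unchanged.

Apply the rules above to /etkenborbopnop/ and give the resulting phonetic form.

[eʔkemborbopnop]

/e/ — not in any rule's target class → [e].
/t/ — between /e/ and /k/, immediately before a consonant — surfaces as [ʔ] (rule 1).
/k/ — not in any rule's target class → [k].
/e/ (between /k/ and /n/) is unaffected → [e].
/n/ (between /e/ and /b/) occurs before a labial or velar stop → [m] by rule 2.
/b/ (between /n/ and /o/) fails the environment for rule 3, so it stays [b].
/o/ (between /b/ and /r/) is unaffected → [o].
/r/ — between /o/ and /b/; rule 4 does not apply here → [r].
/b/ (between /r/ and /o/): rule 3 targets it, but not word-finally → unchanged [b].
/o/ stays [o].
/p/ stays [p].
/n/ (between /p/ and /o/) fails the environment for rule 2, so it stays [n].
/o/ (between /n/ and /p/): no rule targets it → [o].
/p/ (word-final) is unaffected → [p].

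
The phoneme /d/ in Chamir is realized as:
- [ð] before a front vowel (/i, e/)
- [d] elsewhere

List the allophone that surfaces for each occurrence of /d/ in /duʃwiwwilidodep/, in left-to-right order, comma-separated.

[d], [d], [ð]

Occurrence 1 (position 1): no conditioning environment matches → elsewhere allophone [d].
Occurrence 2 (position 11): no conditioning environment matches → elsewhere allophone [d].
Occurrence 3 (position 13): before a front vowel (/i, e/) → [ð].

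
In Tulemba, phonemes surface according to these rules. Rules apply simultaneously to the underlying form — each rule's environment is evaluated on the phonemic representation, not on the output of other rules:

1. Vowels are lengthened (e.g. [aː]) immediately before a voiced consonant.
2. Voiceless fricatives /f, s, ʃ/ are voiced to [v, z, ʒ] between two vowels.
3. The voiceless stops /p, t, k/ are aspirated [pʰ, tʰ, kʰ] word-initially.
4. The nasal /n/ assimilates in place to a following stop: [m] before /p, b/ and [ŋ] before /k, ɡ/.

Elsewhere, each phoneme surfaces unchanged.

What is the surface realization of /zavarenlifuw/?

/a/ (between /z/ and /v/): before a voiced consonant, so rule 1 applies → [aː].
/a/ meets the environment for rule 1 (before a voiced consonant) → [aː].
/e/ — between /r/ and /n/, before a voiced consonant — surfaces as [eː] (rule 1).
/n/ (between /e/ and /l/) fails the environment for rule 4, so it stays [n].
/i/ — between /l/ and /f/; rule 1 does not apply here → [i].
/f/ (between /i/ and /u/) occurs between two vowels → [v] by rule 2.
/u/ (between /f/ and /w/): before a voiced consonant, so rule 1 applies → [uː].

[zaːvaːreːnlivuːw]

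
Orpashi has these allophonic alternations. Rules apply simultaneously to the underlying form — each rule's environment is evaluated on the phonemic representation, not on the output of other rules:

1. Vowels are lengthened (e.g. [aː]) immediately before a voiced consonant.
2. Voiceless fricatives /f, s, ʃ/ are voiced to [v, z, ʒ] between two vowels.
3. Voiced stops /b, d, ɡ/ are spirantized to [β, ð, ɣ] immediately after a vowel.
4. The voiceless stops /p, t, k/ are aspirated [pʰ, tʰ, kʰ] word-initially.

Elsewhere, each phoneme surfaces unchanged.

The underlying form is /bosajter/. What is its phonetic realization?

/b/ (word-initial) is in the target of rule 3 but the environment (immediately after a vowel) is not met → [b].
/o/ — between /b/ and /s/; rule 1 does not apply here → [o].
Rule 2 applies to /s/ (between /o/ and /a/: between two vowels) → [z].
Rule 1 applies to /a/ (between /s/ and /j/: before a voiced consonant) → [aː].
/j/ (between /a/ and /t/): no rule targets it → [j].
/t/ — between /j/ and /e/; rule 4 does not apply here → [t].
/e/ (between /t/ and /r/): before a voiced consonant, so rule 1 applies → [eː].
/r/ stays [r].

[bozaːjteːr]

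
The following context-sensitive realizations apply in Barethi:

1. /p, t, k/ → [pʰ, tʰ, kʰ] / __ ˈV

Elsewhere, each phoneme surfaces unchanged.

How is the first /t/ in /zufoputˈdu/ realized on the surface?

/t/ (between /u/ and /d/) fails the environment for rule 1, so it stays [t].

[t]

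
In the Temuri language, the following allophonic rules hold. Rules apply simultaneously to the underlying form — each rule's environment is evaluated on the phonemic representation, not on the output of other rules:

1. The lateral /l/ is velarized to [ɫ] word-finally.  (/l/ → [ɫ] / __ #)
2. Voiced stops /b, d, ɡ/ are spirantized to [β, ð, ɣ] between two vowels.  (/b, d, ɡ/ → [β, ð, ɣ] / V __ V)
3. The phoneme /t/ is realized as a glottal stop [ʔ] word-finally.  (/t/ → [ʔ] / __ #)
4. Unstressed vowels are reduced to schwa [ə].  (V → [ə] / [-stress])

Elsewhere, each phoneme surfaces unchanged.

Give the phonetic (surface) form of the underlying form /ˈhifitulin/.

/i/ — between /h/ and /f/; rule 4 does not apply here → [i].
/i/ meets the environment for rule 4 (in an unstressed syllable) → [ə].
/t/ — between /i/ and /u/; rule 3 does not apply here → [t].
/u/ meets the environment for rule 4 (in an unstressed syllable) → [ə].
/l/ (between /u/ and /i/) is in the target of rule 1 but the environment (word-finally) is not met → [l].
/i/ (between /l/ and /n/) occurs in an unstressed syllable → [ə] by rule 4.

[ˈhifətələn]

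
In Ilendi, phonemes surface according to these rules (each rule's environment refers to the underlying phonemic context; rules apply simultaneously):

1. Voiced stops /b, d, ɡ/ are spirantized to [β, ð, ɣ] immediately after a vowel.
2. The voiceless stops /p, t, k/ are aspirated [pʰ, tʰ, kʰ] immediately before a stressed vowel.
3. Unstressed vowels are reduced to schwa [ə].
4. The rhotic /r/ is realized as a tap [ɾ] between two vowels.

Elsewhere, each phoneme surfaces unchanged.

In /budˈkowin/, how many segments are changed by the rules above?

4

Segments that undergo a rule: /u/ → [ə] (rule 3); /d/ → [ð] (rule 1); /k/ → [kʰ] (rule 2); /i/ → [ə] (rule 3).
All other segments surface unchanged.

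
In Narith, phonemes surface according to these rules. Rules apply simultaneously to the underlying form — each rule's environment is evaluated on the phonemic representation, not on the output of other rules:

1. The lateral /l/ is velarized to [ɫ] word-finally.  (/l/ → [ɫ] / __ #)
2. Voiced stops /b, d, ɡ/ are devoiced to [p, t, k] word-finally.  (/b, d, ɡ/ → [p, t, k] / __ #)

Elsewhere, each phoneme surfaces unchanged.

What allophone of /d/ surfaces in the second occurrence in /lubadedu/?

/d/ (between /e/ and /u/) fails the environment for rule 2, so it stays [d].

[d]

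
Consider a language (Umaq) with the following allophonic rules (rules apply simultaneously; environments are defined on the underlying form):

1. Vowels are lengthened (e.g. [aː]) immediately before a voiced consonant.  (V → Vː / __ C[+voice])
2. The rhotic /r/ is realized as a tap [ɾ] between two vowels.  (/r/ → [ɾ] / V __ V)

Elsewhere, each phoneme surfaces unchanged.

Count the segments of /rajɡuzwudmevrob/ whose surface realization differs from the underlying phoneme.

Segments that undergo a rule: /a/ → [aː] (rule 1); /u/ → [uː] (rule 1); /u/ → [uː] (rule 1); /e/ → [eː] (rule 1); /o/ → [oː] (rule 1).
All other segments surface unchanged.

5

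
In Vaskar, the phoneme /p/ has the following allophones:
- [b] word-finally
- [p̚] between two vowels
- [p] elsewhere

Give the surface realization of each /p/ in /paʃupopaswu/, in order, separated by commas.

Occurrence 1 (position 1): no conditioning environment matches → elsewhere allophone [p].
Occurrence 2 (position 5): between two vowels → [p̚].
Occurrence 3 (position 7): between two vowels → [p̚].

[p], [p̚], [p̚]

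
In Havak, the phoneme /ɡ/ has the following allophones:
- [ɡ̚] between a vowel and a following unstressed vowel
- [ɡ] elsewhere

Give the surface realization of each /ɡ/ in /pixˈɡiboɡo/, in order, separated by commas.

Occurrence 1 (position 4): no conditioning environment matches → elsewhere allophone [ɡ].
Occurrence 2 (position 8): between a vowel and a following unstressed vowel → [ɡ̚].

[ɡ], [ɡ̚]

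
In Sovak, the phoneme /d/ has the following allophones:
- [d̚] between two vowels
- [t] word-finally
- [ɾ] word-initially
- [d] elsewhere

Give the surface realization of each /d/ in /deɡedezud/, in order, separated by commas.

[ɾ], [d̚], [t]

Occurrence 1 (position 1): word-initially → [ɾ].
Occurrence 2 (position 5): between two vowels → [d̚].
Occurrence 3 (position 9): word-finally → [t].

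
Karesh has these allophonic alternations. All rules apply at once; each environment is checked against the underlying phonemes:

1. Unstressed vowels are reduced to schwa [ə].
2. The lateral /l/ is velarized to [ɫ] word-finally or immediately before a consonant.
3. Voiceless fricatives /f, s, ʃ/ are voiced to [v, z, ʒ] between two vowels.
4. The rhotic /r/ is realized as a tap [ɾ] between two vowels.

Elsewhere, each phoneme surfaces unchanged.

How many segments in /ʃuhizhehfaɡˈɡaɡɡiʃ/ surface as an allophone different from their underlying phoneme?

5

Segments that undergo a rule: /u/ → [ə] (rule 1); /i/ → [ə] (rule 1); /e/ → [ə] (rule 1); /a/ → [ə] (rule 1); /i/ → [ə] (rule 1).
All other segments surface unchanged.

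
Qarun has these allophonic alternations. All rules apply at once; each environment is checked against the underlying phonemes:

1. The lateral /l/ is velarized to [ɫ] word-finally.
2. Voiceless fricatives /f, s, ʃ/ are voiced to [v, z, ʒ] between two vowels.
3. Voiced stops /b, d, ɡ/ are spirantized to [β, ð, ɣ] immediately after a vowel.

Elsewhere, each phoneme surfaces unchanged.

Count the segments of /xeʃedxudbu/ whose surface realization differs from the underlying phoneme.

3

Segments that undergo a rule: /ʃ/ → [ʒ] (rule 2); /d/ → [ð] (rule 3); /d/ → [ð] (rule 3).
All other segments surface unchanged.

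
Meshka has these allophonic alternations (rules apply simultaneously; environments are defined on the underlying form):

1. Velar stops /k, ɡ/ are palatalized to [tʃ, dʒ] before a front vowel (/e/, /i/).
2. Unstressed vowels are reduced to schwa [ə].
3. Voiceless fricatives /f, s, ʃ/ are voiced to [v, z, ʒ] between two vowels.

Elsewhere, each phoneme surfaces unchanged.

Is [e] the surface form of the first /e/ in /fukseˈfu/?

/e/ (between /s/ and /f/) occurs in an unstressed syllable → [ə] by rule 2.
The actual realization is [ə], not [e].

No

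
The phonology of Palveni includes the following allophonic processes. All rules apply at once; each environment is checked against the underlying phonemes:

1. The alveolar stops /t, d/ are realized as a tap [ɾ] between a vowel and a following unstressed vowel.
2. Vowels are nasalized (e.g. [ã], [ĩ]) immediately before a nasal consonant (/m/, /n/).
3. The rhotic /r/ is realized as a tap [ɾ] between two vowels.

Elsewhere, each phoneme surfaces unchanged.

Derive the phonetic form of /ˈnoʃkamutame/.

[ˈnoʃkãmuɾãme]

/n/ stays [n].
/o/ (between /n/ and /ʃ/): rule 2 targets it, but not before a nasal consonant → unchanged [o].
/ʃ/ (between /o/ and /k/): no rule targets it → [ʃ].
/k/ (between /ʃ/ and /a/) is unaffected → [k].
/a/ meets the environment for rule 2 (before a nasal consonant) → [ã].
/m/ (between /a/ and /u/) is unaffected → [m].
/u/ (between /m/ and /t/): rule 2 targets it, but not before a nasal consonant → unchanged [u].
/t/ (between /u/ and /a/) occurs between a vowel and a following unstressed vowel → [ɾ] by rule 1.
/a/ (between /t/ and /m/): before a nasal consonant, so rule 2 applies → [ã].
/m/ (between /a/ and /e/): no rule targets it → [m].
/e/ (word-final) fails the environment for rule 2, so it stays [e].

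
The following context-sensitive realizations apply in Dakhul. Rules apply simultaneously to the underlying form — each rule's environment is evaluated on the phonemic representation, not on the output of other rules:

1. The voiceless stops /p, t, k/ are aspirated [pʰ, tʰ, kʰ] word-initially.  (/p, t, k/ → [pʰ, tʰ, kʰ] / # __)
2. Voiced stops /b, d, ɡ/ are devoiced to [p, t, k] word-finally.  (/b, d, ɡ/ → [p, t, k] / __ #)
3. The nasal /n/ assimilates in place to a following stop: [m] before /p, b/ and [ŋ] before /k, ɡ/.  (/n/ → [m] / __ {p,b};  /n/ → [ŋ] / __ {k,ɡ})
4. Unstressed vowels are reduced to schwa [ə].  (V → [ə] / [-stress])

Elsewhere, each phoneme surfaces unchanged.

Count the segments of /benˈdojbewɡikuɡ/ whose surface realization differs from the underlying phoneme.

Segments that undergo a rule: /e/ → [ə] (rule 4); /e/ → [ə] (rule 4); /i/ → [ə] (rule 4); /u/ → [ə] (rule 4); /ɡ/ → [k] (rule 2).
All other segments surface unchanged.

5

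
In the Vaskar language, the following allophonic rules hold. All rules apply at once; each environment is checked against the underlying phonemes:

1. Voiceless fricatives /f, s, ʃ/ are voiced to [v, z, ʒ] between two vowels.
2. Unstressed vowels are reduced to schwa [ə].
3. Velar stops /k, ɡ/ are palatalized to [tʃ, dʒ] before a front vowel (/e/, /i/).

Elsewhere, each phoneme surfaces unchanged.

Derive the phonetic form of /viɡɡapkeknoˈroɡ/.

/i/ — between /v/ and /ɡ/, in an unstressed syllable — surfaces as [ə] (rule 2).
/ɡ/ — between /i/ and /ɡ/; rule 3 does not apply here → [ɡ].
/ɡ/ (between /ɡ/ and /a/) fails the environment for rule 3, so it stays [ɡ].
Rule 2 applies to /a/ (between /ɡ/ and /p/: in an unstressed syllable) → [ə].
Rule 3 applies to /k/ (between /p/ and /e/: before a front vowel) → [tʃ].
/e/ meets the environment for rule 2 (in an unstressed syllable) → [ə].
/k/ (between /e/ and /n/): rule 3 targets it, but not before a front vowel → unchanged [k].
/o/ — between /n/ and /r/, in an unstressed syllable — surfaces as [ə] (rule 2).
/o/ (between /r/ and /ɡ/): rule 2 targets it, but not in an unstressed syllable → unchanged [o].
/ɡ/ (word-final): rule 3 targets it, but not before a front vowel → unchanged [ɡ].

[vəɡɡəptʃəknəˈroɡ]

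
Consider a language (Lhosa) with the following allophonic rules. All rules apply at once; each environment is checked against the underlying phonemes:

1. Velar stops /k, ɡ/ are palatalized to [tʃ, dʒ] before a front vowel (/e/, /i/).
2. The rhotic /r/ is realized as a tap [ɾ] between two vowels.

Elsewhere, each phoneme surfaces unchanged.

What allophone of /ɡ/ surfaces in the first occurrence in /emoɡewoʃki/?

[dʒ]

/ɡ/ — between /o/ and /e/, before a front vowel — surfaces as [dʒ] (rule 1).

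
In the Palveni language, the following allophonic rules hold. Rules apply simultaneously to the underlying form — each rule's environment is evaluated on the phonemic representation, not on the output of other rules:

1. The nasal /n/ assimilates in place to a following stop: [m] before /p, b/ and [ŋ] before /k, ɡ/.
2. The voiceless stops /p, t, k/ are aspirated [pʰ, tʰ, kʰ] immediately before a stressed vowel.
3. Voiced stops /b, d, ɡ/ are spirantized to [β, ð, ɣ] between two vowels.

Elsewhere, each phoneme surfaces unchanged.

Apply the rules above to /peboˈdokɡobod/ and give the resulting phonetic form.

[peβoˈðokɡoβod]

/p/ (word-initial) is in the target of rule 2 but the environment (immediately before a stressed vowel) is not met → [p].
Rule 3 applies to /b/ (between /e/ and /o/: between two vowels) → [β].
/d/ (between /o/ and /o/): between two vowels, so rule 3 applies → [ð].
/k/ (between /o/ and /ɡ/) is in the target of rule 2 but the environment (immediately before a stressed vowel) is not met → [k].
/ɡ/ (between /k/ and /o/): rule 3 targets it, but not between two vowels → unchanged [ɡ].
/b/ meets the environment for rule 3 (between two vowels) → [β].
/d/ (word-final) fails the environment for rule 3, so it stays [d].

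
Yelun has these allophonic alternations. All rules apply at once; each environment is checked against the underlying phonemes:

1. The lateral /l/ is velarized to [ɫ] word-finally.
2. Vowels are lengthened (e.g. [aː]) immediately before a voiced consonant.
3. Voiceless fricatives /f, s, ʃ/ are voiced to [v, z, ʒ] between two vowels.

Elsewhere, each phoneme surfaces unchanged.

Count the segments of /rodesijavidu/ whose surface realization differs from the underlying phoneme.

Segments that undergo a rule: /o/ → [oː] (rule 2); /s/ → [z] (rule 3); /i/ → [iː] (rule 2); /a/ → [aː] (rule 2); /i/ → [iː] (rule 2).
All other segments surface unchanged.

5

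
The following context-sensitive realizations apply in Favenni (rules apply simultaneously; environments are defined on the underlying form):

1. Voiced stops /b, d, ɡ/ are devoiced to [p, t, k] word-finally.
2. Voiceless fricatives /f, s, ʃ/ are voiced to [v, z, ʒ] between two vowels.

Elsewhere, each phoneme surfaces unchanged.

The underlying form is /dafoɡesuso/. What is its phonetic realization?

[davoɡezuzo]

/d/ — word-initial; rule 1 does not apply here → [d].
/a/ (between /d/ and /f/) is unaffected → [a].
/f/ (between /a/ and /o/) occurs between two vowels → [v] by rule 2.
/o/ (between /f/ and /ɡ/) is unaffected → [o].
/ɡ/ (between /o/ and /e/): rule 1 targets it, but not word-finally → unchanged [ɡ].
/e/ — not in any rule's target class → [e].
/s/ (between /e/ and /u/): between two vowels, so rule 2 applies → [z].
/u/ (between /s/ and /s/): no rule targets it → [u].
/s/ meets the environment for rule 2 (between two vowels) → [z].
/o/ stays [o].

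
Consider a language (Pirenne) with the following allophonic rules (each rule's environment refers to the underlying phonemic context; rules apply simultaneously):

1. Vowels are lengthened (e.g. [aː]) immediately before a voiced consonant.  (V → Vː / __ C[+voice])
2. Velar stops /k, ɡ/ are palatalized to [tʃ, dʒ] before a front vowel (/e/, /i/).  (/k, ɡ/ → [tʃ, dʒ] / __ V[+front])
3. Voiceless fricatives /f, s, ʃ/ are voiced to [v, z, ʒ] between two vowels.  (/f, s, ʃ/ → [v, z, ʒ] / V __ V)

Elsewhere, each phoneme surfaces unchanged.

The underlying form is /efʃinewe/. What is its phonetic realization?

[efʃiːneːwe]

/e/ (word-initial) is in the target of rule 1 but the environment (before a voiced consonant) is not met → [e].
/f/ (between /e/ and /ʃ/) fails the environment for rule 3, so it stays [f].
/ʃ/ (between /f/ and /i/) is in the target of rule 3 but the environment (between two vowels) is not met → [ʃ].
/i/ (between /ʃ/ and /n/) occurs before a voiced consonant → [iː] by rule 1.
/e/ meets the environment for rule 1 (before a voiced consonant) → [eː].
/e/ (word-final) fails the environment for rule 1, so it stays [e].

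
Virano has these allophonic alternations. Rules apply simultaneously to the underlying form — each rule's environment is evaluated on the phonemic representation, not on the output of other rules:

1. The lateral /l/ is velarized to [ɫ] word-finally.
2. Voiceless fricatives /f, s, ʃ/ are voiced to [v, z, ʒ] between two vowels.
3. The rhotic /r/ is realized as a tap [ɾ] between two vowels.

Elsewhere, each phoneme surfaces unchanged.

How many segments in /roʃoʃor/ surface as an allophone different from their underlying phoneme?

2

Segments that undergo a rule: /ʃ/ → [ʒ] (rule 2); /ʃ/ → [ʒ] (rule 2).
All other segments surface unchanged.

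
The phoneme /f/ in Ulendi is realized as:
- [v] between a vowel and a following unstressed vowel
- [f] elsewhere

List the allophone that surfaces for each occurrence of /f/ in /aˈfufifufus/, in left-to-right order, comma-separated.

[f], [v], [v], [v]

Occurrence 1 (position 2): no conditioning environment matches → elsewhere allophone [f].
Occurrence 2 (position 4): between a vowel and a following unstressed vowel → [v].
Occurrence 3 (position 6): between a vowel and a following unstressed vowel → [v].
Occurrence 4 (position 8): between a vowel and a following unstressed vowel → [v].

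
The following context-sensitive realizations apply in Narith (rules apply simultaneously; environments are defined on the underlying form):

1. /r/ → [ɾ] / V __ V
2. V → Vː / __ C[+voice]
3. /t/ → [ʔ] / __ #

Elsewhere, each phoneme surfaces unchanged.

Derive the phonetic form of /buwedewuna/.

/b/ (word-initial) is unaffected → [b].
Rule 2 applies to /u/ (between /b/ and /w/: before a voiced consonant) → [uː].
/w/ (between /u/ and /e/): no rule targets it → [w].
/e/ (between /w/ and /d/): before a voiced consonant, so rule 2 applies → [eː].
/d/ stays [d].
/e/ — between /d/ and /w/, before a voiced consonant — surfaces as [eː] (rule 2).
/w/ — not in any rule's target class → [w].
/u/ meets the environment for rule 2 (before a voiced consonant) → [uː].
/n/ stays [n].
/a/ (word-final): rule 2 targets it, but not before a voiced consonant → unchanged [a].

[buːweːdeːwuːna]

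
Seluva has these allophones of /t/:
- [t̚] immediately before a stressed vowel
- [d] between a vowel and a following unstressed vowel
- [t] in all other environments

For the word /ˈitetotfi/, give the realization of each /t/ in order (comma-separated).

Occurrence 1 (position 2): between a vowel and a following unstressed vowel → [d].
Occurrence 2 (position 4): between a vowel and a following unstressed vowel → [d].
Occurrence 3 (position 6): no conditioning environment matches → elsewhere allophone [t].

[d], [d], [t]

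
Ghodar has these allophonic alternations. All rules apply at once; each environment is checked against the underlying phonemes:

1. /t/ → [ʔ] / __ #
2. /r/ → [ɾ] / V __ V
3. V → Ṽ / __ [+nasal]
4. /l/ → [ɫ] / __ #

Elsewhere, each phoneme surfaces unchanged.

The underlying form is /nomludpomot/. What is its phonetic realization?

[nõmludpõmoʔ]

/n/ stays [n].
/o/ (between /n/ and /m/) occurs before a nasal consonant → [õ] by rule 3.
/m/ (between /o/ and /l/) is unaffected → [m].
/l/ — between /m/ and /u/; rule 4 does not apply here → [l].
/u/ — between /l/ and /d/; rule 3 does not apply here → [u].
/d/ — not in any rule's target class → [d].
/p/ — not in any rule's target class → [p].
/o/ — between /p/ and /m/, before a nasal consonant — surfaces as [õ] (rule 3).
/m/ — not in any rule's target class → [m].
/o/ (between /m/ and /t/): rule 3 targets it, but not before a nasal consonant → unchanged [o].
/t/ meets the environment for rule 1 (word-finally) → [ʔ].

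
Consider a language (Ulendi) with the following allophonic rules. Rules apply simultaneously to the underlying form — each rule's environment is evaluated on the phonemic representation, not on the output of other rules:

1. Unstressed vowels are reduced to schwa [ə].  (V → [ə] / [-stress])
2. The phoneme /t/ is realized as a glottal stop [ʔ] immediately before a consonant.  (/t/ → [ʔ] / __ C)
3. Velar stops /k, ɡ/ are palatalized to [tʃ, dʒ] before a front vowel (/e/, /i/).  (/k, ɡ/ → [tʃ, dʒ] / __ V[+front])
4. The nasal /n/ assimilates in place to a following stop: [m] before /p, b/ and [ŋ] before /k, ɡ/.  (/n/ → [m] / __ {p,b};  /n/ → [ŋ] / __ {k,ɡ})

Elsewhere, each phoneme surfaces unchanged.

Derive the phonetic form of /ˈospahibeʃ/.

/o/ — word-initial; rule 1 does not apply here → [o].
/a/ (between /p/ and /h/): in an unstressed syllable, so rule 1 applies → [ə].
/i/ (between /h/ and /b/): in an unstressed syllable, so rule 1 applies → [ə].
/e/ (between /b/ and /ʃ/) occurs in an unstressed syllable → [ə] by rule 1.

[ˈospəhəbəʃ]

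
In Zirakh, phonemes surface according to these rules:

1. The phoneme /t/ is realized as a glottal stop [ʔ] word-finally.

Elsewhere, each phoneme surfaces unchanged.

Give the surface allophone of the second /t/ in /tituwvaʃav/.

[t]

/t/ — between /i/ and /u/; rule 1 does not apply here → [t].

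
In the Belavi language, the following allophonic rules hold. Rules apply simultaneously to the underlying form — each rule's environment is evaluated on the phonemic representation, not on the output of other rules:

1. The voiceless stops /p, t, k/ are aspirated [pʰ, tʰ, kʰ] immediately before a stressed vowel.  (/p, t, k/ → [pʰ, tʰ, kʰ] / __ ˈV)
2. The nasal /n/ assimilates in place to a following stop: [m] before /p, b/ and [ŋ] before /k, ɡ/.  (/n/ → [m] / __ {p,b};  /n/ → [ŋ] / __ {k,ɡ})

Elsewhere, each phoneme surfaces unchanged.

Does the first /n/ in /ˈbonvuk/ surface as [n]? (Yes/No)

Yes

/n/ — between /o/ and /v/; rule 2 does not apply here → [n].
The actual realization is [n], which matches [n].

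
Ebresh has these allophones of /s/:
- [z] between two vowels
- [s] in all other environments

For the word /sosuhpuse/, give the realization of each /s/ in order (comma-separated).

Occurrence 1 (position 1): no conditioning environment matches → elsewhere allophone [s].
Occurrence 2 (position 3): between two vowels → [z].
Occurrence 3 (position 8): between two vowels → [z].

[s], [z], [z]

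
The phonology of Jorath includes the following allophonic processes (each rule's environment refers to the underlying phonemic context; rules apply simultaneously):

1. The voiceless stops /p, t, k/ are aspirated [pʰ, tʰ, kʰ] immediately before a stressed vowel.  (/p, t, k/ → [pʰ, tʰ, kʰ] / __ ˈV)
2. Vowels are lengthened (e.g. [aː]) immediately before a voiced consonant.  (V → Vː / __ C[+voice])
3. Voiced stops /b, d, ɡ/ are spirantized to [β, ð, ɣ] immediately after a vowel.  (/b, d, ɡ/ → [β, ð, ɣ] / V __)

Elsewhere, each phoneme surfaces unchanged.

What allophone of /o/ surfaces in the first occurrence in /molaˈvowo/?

[oː]

/o/ (between /m/ and /l/): before a voiced consonant, so rule 2 applies → [oː].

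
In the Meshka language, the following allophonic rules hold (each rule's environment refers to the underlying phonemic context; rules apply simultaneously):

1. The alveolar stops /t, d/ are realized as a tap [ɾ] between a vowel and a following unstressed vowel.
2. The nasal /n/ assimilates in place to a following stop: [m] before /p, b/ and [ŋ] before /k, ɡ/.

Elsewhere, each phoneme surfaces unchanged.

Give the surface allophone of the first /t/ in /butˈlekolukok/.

[t]

/t/ (between /u/ and /l/) fails the environment for rule 1, so it stays [t].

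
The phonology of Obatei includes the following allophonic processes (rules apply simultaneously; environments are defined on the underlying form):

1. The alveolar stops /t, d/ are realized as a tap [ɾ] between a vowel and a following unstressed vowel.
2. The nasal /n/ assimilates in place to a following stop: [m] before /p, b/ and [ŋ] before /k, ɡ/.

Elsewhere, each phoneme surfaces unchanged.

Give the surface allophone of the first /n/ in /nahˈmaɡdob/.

[n]

/n/ — word-initial; rule 2 does not apply here → [n].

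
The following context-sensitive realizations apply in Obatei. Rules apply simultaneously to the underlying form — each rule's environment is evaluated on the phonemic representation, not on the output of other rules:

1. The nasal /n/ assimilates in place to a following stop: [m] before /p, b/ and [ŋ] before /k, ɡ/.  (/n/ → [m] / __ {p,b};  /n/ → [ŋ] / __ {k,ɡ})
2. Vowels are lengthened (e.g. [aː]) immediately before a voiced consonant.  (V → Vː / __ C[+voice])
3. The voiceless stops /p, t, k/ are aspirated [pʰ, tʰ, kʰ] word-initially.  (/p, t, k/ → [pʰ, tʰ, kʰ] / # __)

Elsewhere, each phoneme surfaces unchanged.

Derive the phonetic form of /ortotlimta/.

[oːrtotliːmta]

Rule 2 applies to /o/ (word-initial: before a voiced consonant) → [oː].
/r/ — not in any rule's target class → [r].
/t/ — between /r/ and /o/; rule 3 does not apply here → [t].
/o/ (between /t/ and /t/): rule 2 targets it, but not before a voiced consonant → unchanged [o].
/t/ (between /o/ and /l/): rule 3 targets it, but not word-initially → unchanged [t].
/l/ stays [l].
/i/ (between /l/ and /m/): before a voiced consonant, so rule 2 applies → [iː].
/m/ — not in any rule's target class → [m].
/t/ — between /m/ and /a/; rule 3 does not apply here → [t].
/a/ (word-final) fails the environment for rule 2, so it stays [a].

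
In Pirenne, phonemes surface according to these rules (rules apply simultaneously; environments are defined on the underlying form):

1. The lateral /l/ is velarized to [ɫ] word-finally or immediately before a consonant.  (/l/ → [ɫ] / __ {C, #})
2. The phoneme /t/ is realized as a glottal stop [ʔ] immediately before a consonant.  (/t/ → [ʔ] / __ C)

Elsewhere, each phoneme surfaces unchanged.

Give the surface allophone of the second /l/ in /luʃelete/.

/l/ — between /e/ and /e/; rule 1 does not apply here → [l].

[l]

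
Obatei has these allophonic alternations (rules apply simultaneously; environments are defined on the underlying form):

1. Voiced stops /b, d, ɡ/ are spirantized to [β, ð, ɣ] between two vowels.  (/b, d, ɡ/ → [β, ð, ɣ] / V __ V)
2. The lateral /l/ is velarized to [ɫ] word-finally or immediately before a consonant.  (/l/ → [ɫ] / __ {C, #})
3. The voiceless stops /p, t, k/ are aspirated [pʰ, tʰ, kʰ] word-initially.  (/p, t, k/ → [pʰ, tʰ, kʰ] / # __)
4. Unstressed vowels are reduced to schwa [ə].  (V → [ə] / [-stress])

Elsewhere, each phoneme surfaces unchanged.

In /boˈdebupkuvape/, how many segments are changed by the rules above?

Segments that undergo a rule: /o/ → [ə] (rule 4); /d/ → [ð] (rule 1); /b/ → [β] (rule 1); /u/ → [ə] (rule 4); /u/ → [ə] (rule 4); /a/ → [ə] (rule 4); /e/ → [ə] (rule 4).
All other segments surface unchanged.

7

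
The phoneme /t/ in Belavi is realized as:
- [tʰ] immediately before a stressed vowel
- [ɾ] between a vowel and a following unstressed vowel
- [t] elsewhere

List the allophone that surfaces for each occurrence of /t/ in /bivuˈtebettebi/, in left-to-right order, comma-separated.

Occurrence 1 (position 5): immediately before a stressed vowel → [tʰ].
Occurrence 2 (position 9): no conditioning environment matches → elsewhere allophone [t].
Occurrence 3 (position 10): no conditioning environment matches → elsewhere allophone [t].

[tʰ], [t], [t]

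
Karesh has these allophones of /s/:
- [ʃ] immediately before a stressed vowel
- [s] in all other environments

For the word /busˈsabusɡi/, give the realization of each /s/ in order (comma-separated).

Occurrence 1 (position 3): no conditioning environment matches → elsewhere allophone [s].
Occurrence 2 (position 4): immediately before a stressed vowel → [ʃ].
Occurrence 3 (position 8): no conditioning environment matches → elsewhere allophone [s].

[s], [ʃ], [s]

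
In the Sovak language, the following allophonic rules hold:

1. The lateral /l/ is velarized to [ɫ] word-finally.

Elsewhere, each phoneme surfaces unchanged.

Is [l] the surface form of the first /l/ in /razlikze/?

Yes

/l/ (between /z/ and /i/): rule 1 targets it, but not word-finally → unchanged [l].
The actual realization is [l], which matches [l].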